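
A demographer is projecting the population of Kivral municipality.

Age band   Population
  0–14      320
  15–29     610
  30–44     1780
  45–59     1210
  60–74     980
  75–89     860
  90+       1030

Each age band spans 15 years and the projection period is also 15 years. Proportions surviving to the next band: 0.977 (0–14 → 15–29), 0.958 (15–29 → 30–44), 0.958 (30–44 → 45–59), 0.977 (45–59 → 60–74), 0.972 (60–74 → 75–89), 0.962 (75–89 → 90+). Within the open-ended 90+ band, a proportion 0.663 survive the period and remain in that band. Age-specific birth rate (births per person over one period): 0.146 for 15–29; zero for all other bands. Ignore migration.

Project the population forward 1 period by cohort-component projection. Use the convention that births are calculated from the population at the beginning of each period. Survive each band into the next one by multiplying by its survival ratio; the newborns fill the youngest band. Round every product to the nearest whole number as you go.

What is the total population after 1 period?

Numbering the groups 1..7 from youngest to oldest:
Period 1:
Births: 610 × 0.146 = 89
Group 2: 320 × 0.977 = 313
Group 3: 610 × 0.958 = 584
Group 4: 1780 × 0.958 = 1705
Group 5: 1210 × 0.977 = 1182
Group 6: 980 × 0.972 = 953
Group 7: 860 × 0.962 + 1030 × 0.663 = 827 + 683 = 1510
Population now: 0–14=89, 15–29=313, 30–44=584, 45–59=1705, 60–74=1182, 75–89=953, 90+=1510
Total after period 1: 89 + 313 + 584 + 1705 + 1182 + 953 + 1510 = 6336

6336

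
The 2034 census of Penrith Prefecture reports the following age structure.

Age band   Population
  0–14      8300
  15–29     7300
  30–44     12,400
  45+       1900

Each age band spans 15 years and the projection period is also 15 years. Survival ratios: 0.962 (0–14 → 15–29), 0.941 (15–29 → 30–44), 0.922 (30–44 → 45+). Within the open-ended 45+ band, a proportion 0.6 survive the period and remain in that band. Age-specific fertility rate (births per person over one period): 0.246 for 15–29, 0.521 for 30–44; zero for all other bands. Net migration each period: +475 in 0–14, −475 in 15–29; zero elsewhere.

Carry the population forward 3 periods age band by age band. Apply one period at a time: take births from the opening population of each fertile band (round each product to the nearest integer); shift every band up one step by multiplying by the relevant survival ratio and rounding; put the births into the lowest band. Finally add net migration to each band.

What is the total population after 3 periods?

33606

Period 1.
Births: 7300 × 0.246 = 1796 ; 12400 × 0.521 = 6460 → 8256
15–29: 8300 × 0.962 = 7985
30–44: 7300 × 0.941 = 6869
45+: 12400 × 0.922 + 1900 × 0.6 = 11433 + 1140 = 12573
Net migration: 0–14 + 475 → 8731; 15–29 − 475 → 7510
End of period: [8731, 7510, 6869, 12573]
Period 2.
Births: 7510 × 0.246 = 1847 ; 6869 × 0.521 = 3579 → 5426
15–29: 8731 × 0.962 = 8399
30–44: 7510 × 0.941 = 7067
45+: 6869 × 0.922 + 12573 × 0.6 = 6333 + 7544 = 13877
Net migration: 0–14 + 475 → 5901; 15–29 − 475 → 7924
End of period: [5901, 7924, 7067, 13877]
Period 3.
Births: 7924 × 0.246 = 1949 ; 7067 × 0.521 = 3682 → 5631
15–29: 5901 × 0.962 = 5677
30–44: 7924 × 0.941 = 7456
45+: 7067 × 0.922 + 13877 × 0.6 = 6516 + 8326 = 14842
Net migration: 0–14 + 475 → 6106; 15–29 − 475 → 5202
End of period: [6106, 5202, 7456, 14842]
Total after period 3: 6106 + 5202 + 7456 + 14842 = 33606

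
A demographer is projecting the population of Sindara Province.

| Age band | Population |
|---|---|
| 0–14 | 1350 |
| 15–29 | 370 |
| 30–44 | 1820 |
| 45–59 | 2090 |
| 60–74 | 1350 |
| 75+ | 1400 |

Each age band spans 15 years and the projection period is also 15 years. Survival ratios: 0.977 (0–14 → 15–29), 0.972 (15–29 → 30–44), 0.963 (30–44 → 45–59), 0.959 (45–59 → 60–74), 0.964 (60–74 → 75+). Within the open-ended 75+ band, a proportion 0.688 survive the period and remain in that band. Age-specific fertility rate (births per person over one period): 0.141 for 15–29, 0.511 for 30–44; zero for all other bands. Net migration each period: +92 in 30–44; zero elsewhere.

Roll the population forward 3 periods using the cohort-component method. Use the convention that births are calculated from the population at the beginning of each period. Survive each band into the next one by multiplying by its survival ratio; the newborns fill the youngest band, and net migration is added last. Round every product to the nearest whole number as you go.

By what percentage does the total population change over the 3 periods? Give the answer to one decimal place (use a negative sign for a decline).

-4.2

[period 1]
Births: 370 × 0.141 = 52, 1820 × 0.511 = 930 → total 982
15–29: 1350 × 0.977 = 1319
30–44: 370 × 0.972 = 360
45–59: 1820 × 0.963 = 1753
60–74: 2090 × 0.959 = 2004
75+: 1350 × 0.964 + 1400 × 0.688 = 1301 + 963 = 2264
Net migration: 30–44 + 92 → 452
Giving 982 / 1319 / 452 / 1753 / 2004 / 2264.
[period 2]
Births: 1319 × 0.141 = 186, 452 × 0.511 = 231 → total 417
15–29: 982 × 0.977 = 959
30–44: 1319 × 0.972 = 1282
45–59: 452 × 0.963 = 435
60–74: 1753 × 0.959 = 1681
75+: 2004 × 0.964 + 2264 × 0.688 = 1932 + 1558 = 3490
Net migration: 30–44 + 92 → 1374
Giving 417 / 959 / 1374 / 435 / 1681 / 3490.
[period 3]
Births: 959 × 0.141 = 135, 1374 × 0.511 = 702 → total 837
15–29: 417 × 0.977 = 407
30–44: 959 × 0.972 = 932
45–59: 1374 × 0.963 = 1323
60–74: 435 × 0.959 = 417
75+: 1681 × 0.964 + 3490 × 0.688 = 1620 + 2401 = 4021
Net migration: 30–44 + 92 → 1024
Giving 837 / 407 / 1024 / 1323 / 417 / 4021.
Total: 8380 → 8029; change = -351; percentage change = -4.2%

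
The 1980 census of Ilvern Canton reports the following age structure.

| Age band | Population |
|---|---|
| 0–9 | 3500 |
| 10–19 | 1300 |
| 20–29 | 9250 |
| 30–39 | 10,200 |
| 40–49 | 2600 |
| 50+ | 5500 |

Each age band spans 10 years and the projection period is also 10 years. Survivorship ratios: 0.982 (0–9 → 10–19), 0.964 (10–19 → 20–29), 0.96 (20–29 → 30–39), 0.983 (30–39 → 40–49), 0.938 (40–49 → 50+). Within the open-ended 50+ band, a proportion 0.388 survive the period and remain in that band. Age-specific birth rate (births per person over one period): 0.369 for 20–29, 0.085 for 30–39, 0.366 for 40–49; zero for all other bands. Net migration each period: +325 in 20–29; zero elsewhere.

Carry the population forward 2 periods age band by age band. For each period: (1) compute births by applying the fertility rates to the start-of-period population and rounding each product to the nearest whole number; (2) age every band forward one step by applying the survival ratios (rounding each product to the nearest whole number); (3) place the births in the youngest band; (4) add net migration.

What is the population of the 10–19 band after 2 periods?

(Bands numbered youngest = 1 to oldest = 6.)
— Period 1 —
Births: 9250 × 0.369 = 3413, 10200 × 0.085 = 867, 2600 × 0.366 = 952 — total 5232
Band 2: 3500 × 0.982 = 3437
Band 3: 1300 × 0.964 = 1253
Band 4: 9250 × 0.96 = 8880
Band 5: 10200 × 0.983 = 10027
Band 6: 2600 × 0.938 + 5500 × 0.388 = 2439 + 2134 = 4573
Net migration: Band 3 + 325 → 1578
Population now: 0–9=5232, 10–19=3437, 20–29=1578, 30–39=8880, 40–49=10027, 50+=4573
— Period 2 —
Births: 1578 × 0.369 = 582, 8880 × 0.085 = 755, 10027 × 0.366 = 3670 — total 5007
Band 2: 5232 × 0.982 = 5138
Band 3: 3437 × 0.964 = 3313
Band 4: 1578 × 0.96 = 1515
Band 5: 8880 × 0.983 = 8729
Band 6: 10027 × 0.938 + 4573 × 0.388 = 9405 + 1774 = 11179
Net migration: Band 3 + 325 → 3638
Population now: 0–9=5007, 10–19=5138, 20–29=3638, 30–39=1515, 40–49=8729, 50+=11179

5138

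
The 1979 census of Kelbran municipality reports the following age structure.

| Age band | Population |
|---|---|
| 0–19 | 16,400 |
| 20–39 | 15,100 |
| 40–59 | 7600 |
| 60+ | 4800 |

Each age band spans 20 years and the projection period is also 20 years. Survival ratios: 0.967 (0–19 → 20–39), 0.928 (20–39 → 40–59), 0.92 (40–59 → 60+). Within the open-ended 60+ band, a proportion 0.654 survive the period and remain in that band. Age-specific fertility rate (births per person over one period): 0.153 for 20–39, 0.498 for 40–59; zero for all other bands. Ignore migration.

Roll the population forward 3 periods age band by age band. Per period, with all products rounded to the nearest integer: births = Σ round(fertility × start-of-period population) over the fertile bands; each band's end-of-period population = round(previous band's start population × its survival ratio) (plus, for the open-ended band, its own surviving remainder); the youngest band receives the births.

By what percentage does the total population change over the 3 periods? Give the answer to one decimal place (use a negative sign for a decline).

Let group 1 be 0–19 through group 4 = 60+.
— Period 1 —
Births: 15100 * 0.153 = 2310  |  7600 * 0.498 = 3785 — total 6095
Group 2: 16400 * 0.967 = 15859
Group 3: 15100 * 0.928 = 14013
Group 4: 7600 * 0.92 + 4800 * 0.654 = 6992 + 3139 = 10131
End of period: [6095, 15859, 14013, 10131]
— Period 2 —
Births: 15859 * 0.153 = 2426  |  14013 * 0.498 = 6978 — total 9404
Group 2: 6095 * 0.967 = 5894
Group 3: 15859 * 0.928 = 14717
Group 4: 14013 * 0.92 + 10131 * 0.654 = 12892 + 6626 = 19518
End of period: [9404, 5894, 14717, 19518]
— Period 3 —
Births: 5894 * 0.153 = 902  |  14717 * 0.498 = 7329 — total 8231
Group 2: 9404 * 0.967 = 9094
Group 3: 5894 * 0.928 = 5470
Group 4: 14717 * 0.92 + 19518 * 0.654 = 13540 + 12765 = 26305
End of period: [8231, 9094, 5470, 26305]
Total: 43900 → 49100; change = 5200; percentage change = 11.8%

11.8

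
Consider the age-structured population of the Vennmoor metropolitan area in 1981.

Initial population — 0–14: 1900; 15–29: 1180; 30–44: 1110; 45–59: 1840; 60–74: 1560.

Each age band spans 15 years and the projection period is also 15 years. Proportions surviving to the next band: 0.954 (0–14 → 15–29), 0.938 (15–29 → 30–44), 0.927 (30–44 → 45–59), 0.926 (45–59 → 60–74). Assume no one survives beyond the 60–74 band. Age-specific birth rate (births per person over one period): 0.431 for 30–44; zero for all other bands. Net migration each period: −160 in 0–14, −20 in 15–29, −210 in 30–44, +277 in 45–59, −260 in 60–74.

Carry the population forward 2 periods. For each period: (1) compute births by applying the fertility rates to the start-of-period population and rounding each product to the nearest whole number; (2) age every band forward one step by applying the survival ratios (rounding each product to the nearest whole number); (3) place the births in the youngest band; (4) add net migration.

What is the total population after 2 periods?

4040

(Groups numbered youngest = 1 to oldest = 5.)
After projecting period 1:
Births: 1110 × 0.431 = 478
Group 2: 1900 × 0.954 = 1813
Group 3: 1180 × 0.938 = 1107
Group 4: 1110 × 0.927 = 1029
Group 5: 1840 × 0.926 = 1704
Net migration: Group 1 − 160 → 318; Group 2 − 20 → 1793; Group 3 − 210 → 897; Group 4 + 277 → 1306; Group 5 − 260 → 1444
→ [318, 1793, 897, 1306, 1444]
After projecting period 2:
Births: 897 × 0.431 = 387
Group 2: 318 × 0.954 = 303
Group 3: 1793 × 0.938 = 1682
Group 4: 897 × 0.927 = 832
Group 5: 1306 × 0.926 = 1209
Net migration: Group 1 − 160 → 227; Group 2 − 20 → 283; Group 3 − 210 → 1472; Group 4 + 277 → 1109; Group 5 − 260 → 949
→ [227, 283, 1472, 1109, 949]
Total after period 2: 227 + 283 + 1472 + 1109 + 949 = 4040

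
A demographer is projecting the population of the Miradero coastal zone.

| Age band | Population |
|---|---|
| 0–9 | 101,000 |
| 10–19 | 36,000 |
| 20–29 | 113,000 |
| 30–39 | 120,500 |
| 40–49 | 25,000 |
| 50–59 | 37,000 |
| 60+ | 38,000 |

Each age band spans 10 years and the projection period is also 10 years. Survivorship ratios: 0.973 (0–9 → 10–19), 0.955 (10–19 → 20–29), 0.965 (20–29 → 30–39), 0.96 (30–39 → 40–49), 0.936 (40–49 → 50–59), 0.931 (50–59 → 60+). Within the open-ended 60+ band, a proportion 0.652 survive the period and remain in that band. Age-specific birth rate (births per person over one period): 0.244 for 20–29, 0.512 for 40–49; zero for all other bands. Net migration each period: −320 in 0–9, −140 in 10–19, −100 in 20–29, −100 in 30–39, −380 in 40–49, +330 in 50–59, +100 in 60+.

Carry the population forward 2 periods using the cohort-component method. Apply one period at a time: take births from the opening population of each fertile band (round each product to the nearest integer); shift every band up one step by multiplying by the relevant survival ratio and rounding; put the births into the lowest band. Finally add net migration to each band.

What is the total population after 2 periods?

505836

Period 1:
Births: 113000 × 0.244 = 27572  |  25000 × 0.512 = 12800 → 40372
10–19: 101000 × 0.973 = 98273
20–29: 36000 × 0.955 = 34380
30–39: 113000 × 0.965 = 109045
40–49: 120500 × 0.96 = 115680
50–59: 25000 × 0.936 = 23400
60+: 37000 × 0.931 + 38000 × 0.652 = 34447 + 24776 = 59223
Net migration: 0–9 − 320 → 40052; 10–19 − 140 → 98133; 20–29 − 100 → 34280; 30–39 − 100 → 108945; 40–49 − 380 → 115300; 50–59 + 330 → 23730; 60+ + 100 → 59323
→ [40052, 98133, 34280, 108945, 115300, 23730, 59323]
Period 2:
Births: 34280 × 0.244 = 8364  |  115300 × 0.512 = 59034 → 67398
10–19: 40052 × 0.973 = 38971
20–29: 98133 × 0.955 = 93717
30–39: 34280 × 0.965 = 33080
40–49: 108945 × 0.96 = 104587
50–59: 115300 × 0.936 = 107921
60+: 23730 × 0.931 + 59323 × 0.652 = 22093 + 38679 = 60772
Net migration: 0–9 − 320 → 67078; 10–19 − 140 → 38831; 20–29 − 100 → 93617; 30–39 − 100 → 32980; 40–49 − 380 → 104207; 50–59 + 330 → 108251; 60+ + 100 → 60872
→ [67078, 38831, 93617, 32980, 104207, 108251, 60872]
Total after period 2: 67078 + 38831 + 93617 + 32980 + 104207 + 108251 + 60872 = 505836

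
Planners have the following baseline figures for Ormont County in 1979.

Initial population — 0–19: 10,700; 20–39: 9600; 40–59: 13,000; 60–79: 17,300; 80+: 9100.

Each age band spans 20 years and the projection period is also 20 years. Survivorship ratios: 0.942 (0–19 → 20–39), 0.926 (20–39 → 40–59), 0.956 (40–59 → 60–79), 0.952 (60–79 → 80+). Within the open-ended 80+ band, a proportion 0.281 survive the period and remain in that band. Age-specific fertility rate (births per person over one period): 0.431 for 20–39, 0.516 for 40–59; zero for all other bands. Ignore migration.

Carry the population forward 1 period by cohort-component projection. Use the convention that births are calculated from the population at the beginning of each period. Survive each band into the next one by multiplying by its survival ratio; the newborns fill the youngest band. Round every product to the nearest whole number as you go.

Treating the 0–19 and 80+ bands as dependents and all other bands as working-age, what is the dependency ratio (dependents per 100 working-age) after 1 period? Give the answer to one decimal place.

95.1

— Period 1 —
Births: 9600 × 0.431 = 4138, 13000 × 0.516 = 6708 → 10846
20–39: 10700 × 0.942 = 10079
40–59: 9600 × 0.926 = 8890
60–79: 13000 × 0.956 = 12428
80+: 17300 × 0.952 + 9100 × 0.281 = 16470 + 2557 = 19027
Giving 10846 / 10079 / 8890 / 12428 / 19027.
Dependents (band 0–19 + band 80+) = 10846 + 19027 = 29873; working-age = 31397; ratio = 29873/31397 × 100 = 95.1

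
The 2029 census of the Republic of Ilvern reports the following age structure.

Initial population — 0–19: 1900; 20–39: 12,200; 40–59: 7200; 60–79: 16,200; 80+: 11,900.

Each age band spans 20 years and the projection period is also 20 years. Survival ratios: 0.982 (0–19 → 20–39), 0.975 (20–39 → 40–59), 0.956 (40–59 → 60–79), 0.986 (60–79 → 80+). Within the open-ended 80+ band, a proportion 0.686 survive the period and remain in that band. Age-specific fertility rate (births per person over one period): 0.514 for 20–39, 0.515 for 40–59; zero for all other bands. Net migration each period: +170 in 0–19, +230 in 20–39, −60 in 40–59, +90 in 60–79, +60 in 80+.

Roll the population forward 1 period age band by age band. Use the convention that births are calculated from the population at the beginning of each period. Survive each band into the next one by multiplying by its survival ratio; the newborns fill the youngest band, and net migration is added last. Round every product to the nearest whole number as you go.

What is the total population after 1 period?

55249

Let group 1 be 0–19 through group 5 = 80+.
After projecting period 1:
Births: 12200 × 0.514 = 6271, 7200 × 0.515 = 3708 ⇒ total 9979
Group 2: 1900 × 0.982 = 1866
Group 3: 12200 × 0.975 = 11895
Group 4: 7200 × 0.956 = 6883
Group 5: 16200 × 0.986 + 11900 × 0.686 = 15973 + 8163 = 24136
Net migration: Group 1 + 170 → 10149; Group 2 + 230 → 2096; Group 3 − 60 → 11835; Group 4 + 90 → 6973; Group 5 + 60 → 24196
Giving 10149 / 2096 / 11835 / 6973 / 24196.
Total after period 1: 10149 + 2096 + 11835 + 6973 + 24196 = 55249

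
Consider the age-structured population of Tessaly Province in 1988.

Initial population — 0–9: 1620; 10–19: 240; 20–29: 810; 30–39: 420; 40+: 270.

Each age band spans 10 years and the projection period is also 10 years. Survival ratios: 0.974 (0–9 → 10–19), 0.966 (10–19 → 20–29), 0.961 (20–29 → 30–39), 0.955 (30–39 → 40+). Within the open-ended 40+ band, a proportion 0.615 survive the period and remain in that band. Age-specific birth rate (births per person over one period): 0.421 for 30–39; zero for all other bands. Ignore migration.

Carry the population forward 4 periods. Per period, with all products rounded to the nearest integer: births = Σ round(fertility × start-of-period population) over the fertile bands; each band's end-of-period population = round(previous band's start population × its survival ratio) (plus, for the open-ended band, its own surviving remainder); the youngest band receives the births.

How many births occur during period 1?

(Groups numbered youngest = 1 to oldest = 5.)
Period 1.
Births: 420 × 0.421 = 177
Group 2: 1620 × 0.974 = 1578
Group 3: 240 × 0.966 = 232
Group 4: 810 × 0.961 = 778
Group 5: 420 × 0.955 + 270 × 0.615 = 401 + 166 = 567
End of period: [177, 1578, 232, 778, 567]

177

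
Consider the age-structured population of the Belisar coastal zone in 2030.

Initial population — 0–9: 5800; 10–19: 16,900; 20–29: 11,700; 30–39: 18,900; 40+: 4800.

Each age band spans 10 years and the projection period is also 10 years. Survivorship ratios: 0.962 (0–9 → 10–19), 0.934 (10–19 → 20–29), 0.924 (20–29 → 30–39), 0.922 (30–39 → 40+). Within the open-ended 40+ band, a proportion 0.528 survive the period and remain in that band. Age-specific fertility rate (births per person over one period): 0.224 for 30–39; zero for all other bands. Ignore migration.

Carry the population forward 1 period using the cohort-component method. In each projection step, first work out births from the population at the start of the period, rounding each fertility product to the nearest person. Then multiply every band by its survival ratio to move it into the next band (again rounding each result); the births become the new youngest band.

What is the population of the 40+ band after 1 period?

19960

— Period 1 —
Births: 18900 * 0.224 = 4234
10–19: 5800 * 0.962 = 5580
20–29: 16900 * 0.934 = 15785
30–39: 11700 * 0.924 = 10811
40+: 18900 * 0.922 + 4800 * 0.528 = 17426 + 2534 = 19960
Population now: 0–9=4234, 10–19=5580, 20–29=15785, 30–39=10811, 40+=19960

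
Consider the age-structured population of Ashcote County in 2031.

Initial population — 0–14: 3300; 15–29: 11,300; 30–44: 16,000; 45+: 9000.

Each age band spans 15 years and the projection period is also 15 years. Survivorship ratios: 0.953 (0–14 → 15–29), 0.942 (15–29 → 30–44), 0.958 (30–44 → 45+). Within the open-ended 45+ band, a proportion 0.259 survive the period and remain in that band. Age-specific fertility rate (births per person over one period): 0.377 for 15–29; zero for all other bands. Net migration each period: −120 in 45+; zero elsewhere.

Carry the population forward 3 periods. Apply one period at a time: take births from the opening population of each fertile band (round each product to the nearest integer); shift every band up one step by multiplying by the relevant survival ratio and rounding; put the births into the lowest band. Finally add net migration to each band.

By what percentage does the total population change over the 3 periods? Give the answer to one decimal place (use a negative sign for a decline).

-67.2

(Groups numbered youngest = 1 to oldest = 4.)
— Period 1 —
Births: 11300 × 0.377 = 4260
Group 2: 3300 × 0.953 = 3145
Group 3: 11300 × 0.942 = 10645
Group 4: 16000 × 0.958 + 9000 × 0.259 = 15328 + 2331 = 17659
Net migration: Group 4 − 120 → 17539
Giving 4260 / 3145 / 10645 / 17539.
— Period 2 —
Births: 3145 × 0.377 = 1186
Group 2: 4260 × 0.953 = 4060
Group 3: 3145 × 0.942 = 2963
Group 4: 10645 × 0.958 + 17539 × 0.259 = 10198 + 4543 = 14741
Net migration: Group 4 − 120 → 14621
Giving 1186 / 4060 / 2963 / 14621.
— Period 3 —
Births: 4060 × 0.377 = 1531
Group 2: 1186 × 0.953 = 1130
Group 3: 4060 × 0.942 = 3825
Group 4: 2963 × 0.958 + 14621 × 0.259 = 2839 + 3787 = 6626
Net migration: Group 4 − 120 → 6506
Giving 1531 / 1130 / 3825 / 6506.
Total: 39600 → 12992; change = -26608; percentage change = -67.2%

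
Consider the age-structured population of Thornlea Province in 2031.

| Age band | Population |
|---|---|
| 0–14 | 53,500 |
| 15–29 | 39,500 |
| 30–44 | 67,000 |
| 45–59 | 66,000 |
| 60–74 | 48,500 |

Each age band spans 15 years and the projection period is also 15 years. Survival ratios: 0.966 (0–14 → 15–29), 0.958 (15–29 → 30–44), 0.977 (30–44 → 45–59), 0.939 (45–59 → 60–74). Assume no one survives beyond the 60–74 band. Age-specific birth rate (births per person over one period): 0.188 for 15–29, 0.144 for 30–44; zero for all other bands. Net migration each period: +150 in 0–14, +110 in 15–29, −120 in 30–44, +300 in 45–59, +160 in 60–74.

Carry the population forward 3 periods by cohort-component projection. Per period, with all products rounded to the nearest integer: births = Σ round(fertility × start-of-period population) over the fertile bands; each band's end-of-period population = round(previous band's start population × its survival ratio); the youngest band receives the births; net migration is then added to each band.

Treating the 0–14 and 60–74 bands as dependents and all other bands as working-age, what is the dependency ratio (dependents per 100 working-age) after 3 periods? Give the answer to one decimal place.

[period 1]
Births: 39500 * 0.188 = 7426  |  67000 * 0.144 = 9648 → total 17074
15–29: 53500 * 0.966 = 51681
30–44: 39500 * 0.958 = 37841
45–59: 67000 * 0.977 = 65459
60–74: 66000 * 0.939 = 61974
Net migration: 0–14 + 150 → 17224; 15–29 + 110 → 51791; 30–44 − 120 → 37721; 45–59 + 300 → 65759; 60–74 + 160 → 62134
Giving 17224 / 51791 / 37721 / 65759 / 62134.
[period 2]
Births: 51791 * 0.188 = 9737  |  37721 * 0.144 = 5432 → total 15169
15–29: 17224 * 0.966 = 16638
30–44: 51791 * 0.958 = 49616
45–59: 37721 * 0.977 = 36853
60–74: 65759 * 0.939 = 61748
Net migration: 0–14 + 150 → 15319; 15–29 + 110 → 16748; 30–44 − 120 → 49496; 45–59 + 300 → 37153; 60–74 + 160 → 61908
Giving 15319 / 16748 / 49496 / 37153 / 61908.
[period 3]
Births: 16748 * 0.188 = 3149  |  49496 * 0.144 = 7127 → total 10276
15–29: 15319 * 0.966 = 14798
30–44: 16748 * 0.958 = 16045
45–59: 49496 * 0.977 = 48358
60–74: 37153 * 0.939 = 34887
Net migration: 0–14 + 150 → 10426; 15–29 + 110 → 14908; 30–44 − 120 → 15925; 45–59 + 300 → 48658; 60–74 + 160 → 35047
Giving 10426 / 14908 / 15925 / 48658 / 35047.
Dependents (band 0–14 + band 60–74) = 10426 + 35047 = 45473; working-age = 79491; ratio = 45473/79491 × 100 = 57.2

57.2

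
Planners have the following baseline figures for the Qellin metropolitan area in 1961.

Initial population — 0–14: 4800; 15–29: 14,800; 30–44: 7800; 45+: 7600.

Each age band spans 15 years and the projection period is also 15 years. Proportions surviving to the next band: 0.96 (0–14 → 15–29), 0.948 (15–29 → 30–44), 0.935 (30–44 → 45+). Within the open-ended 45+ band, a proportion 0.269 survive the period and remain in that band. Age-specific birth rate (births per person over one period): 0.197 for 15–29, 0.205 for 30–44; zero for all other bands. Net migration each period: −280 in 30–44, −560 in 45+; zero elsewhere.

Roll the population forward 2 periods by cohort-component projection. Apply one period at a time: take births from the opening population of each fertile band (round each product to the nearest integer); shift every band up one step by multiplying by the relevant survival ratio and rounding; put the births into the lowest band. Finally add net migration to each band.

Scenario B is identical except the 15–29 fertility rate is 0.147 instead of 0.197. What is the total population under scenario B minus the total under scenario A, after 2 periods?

-941

Numbering the groups 1..4 from youngest to oldest:
— Period 1 —
Births: 14800 × 0.197 = 2916  |  7800 × 0.205 = 1599 → total 4515
Group 2: 4800 × 0.96 = 4608
Group 3: 14800 × 0.948 = 14030
Group 4: 7800 × 0.935 + 7600 × 0.269 = 7293 + 2044 = 9337
Net migration: Group 3 − 280 → 13750; Group 4 − 560 → 8777
Population now: 0–14=4515, 15–29=4608, 30–44=13750, 45+=8777
— Period 2 —
Births: 4608 × 0.197 = 908  |  13750 × 0.205 = 2819 → total 3727
Group 2: 4515 × 0.96 = 4334
Group 3: 4608 × 0.948 = 4368
Group 4: 13750 × 0.935 + 8777 × 0.269 = 12856 + 2361 = 15217
Net migration: Group 3 − 280 → 4088; Group 4 − 560 → 14657
Population now: 0–14=3727, 15–29=4334, 30–44=4088, 45+=14657
Scenario A total after 2 periods: 26806
Scenario B projection —
— Period 1 —
Births: 14800 × 0.147 = 2176  |  7800 × 0.205 = 1599 → total 3775
Group 2: 4800 × 0.96 = 4608
Group 3: 14800 × 0.948 = 14030
Group 4: 7800 × 0.935 + 7600 × 0.269 = 7293 + 2044 = 9337
Net migration: Group 3 − 280 → 13750; Group 4 − 560 → 8777
Population now: 0–14=3775, 15–29=4608, 30–44=13750, 45+=8777
— Period 2 —
Births: 4608 × 0.147 = 677  |  13750 × 0.205 = 2819 → total 3496
Group 2: 3775 × 0.96 = 3624
Group 3: 4608 × 0.948 = 4368
Group 4: 13750 × 0.935 + 8777 × 0.269 = 12856 + 2361 = 15217
Net migration: Group 3 − 280 → 4088; Group 4 − 560 → 14657
Population now: 0–14=3496, 15–29=3624, 30–44=4088, 45+=14657
Scenario B total after 2 periods: 25865
Difference B − A = 25865 − 26806 = -941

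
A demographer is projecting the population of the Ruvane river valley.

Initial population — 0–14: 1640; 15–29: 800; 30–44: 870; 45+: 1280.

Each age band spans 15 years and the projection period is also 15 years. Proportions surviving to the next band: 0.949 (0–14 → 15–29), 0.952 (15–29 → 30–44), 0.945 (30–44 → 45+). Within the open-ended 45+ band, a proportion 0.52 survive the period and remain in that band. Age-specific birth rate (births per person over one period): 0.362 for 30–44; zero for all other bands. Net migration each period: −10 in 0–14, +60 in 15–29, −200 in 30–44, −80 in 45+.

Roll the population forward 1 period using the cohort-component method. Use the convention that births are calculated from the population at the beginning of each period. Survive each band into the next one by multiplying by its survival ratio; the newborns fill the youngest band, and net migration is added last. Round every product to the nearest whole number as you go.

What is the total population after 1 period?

Period 1.
Births: 870 × 0.362 = 315
15–29: 1640 × 0.949 = 1556
30–44: 800 × 0.952 = 762
45+: 870 × 0.945 + 1280 × 0.52 = 822 + 666 = 1488
Net migration: 0–14 − 10 → 305; 15–29 + 60 → 1616; 30–44 − 200 → 562; 45+ − 80 → 1408
Giving 305 / 1616 / 562 / 1408.
Total after period 1: 305 + 1616 + 562 + 1408 = 3891

3891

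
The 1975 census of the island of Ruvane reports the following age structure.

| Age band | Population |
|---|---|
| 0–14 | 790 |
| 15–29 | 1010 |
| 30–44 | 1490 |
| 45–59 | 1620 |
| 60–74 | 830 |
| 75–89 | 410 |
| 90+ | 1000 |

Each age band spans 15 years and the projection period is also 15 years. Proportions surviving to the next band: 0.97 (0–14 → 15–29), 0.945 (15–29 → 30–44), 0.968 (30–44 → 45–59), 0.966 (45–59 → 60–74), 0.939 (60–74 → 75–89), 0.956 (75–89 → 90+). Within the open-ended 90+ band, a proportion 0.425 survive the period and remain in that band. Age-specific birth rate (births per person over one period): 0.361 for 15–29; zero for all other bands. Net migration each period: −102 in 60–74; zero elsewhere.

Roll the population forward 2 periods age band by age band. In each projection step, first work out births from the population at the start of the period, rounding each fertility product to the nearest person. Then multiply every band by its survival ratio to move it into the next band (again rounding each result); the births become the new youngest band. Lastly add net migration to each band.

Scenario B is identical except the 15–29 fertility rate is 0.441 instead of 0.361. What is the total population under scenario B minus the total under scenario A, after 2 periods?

139

Let band 1 be 0–14 through band 7 = 90+.
After projecting period 1:
Births: 1010 × 0.361 = 365
Band 2: 790 × 0.97 = 766
Band 3: 1010 × 0.945 = 954
Band 4: 1490 × 0.968 = 1442
Band 5: 1620 × 0.966 = 1565
Band 6: 830 × 0.939 = 779
Band 7: 410 × 0.956 + 1000 × 0.425 = 392 + 425 = 817
Net migration: Band 5 − 102 → 1463
Population now: 0–14=365, 15–29=766, 30–44=954, 45–59=1442, 60–74=1463, 75–89=779, 90+=817
After projecting period 2:
Births: 766 × 0.361 = 277
Band 2: 365 × 0.97 = 354
Band 3: 766 × 0.945 = 724
Band 4: 954 × 0.968 = 923
Band 5: 1442 × 0.966 = 1393
Band 6: 1463 × 0.939 = 1374
Band 7: 779 × 0.956 + 817 × 0.425 = 745 + 347 = 1092
Net migration: Band 5 − 102 → 1291
Population now: 0–14=277, 15–29=354, 30–44=724, 45–59=923, 60–74=1291, 75–89=1374, 90+=1092
Scenario A total after 2 periods: 6035
Scenario B projection —
After projecting period 1:
Births: 1010 × 0.441 = 445
Band 2: 790 × 0.97 = 766
Band 3: 1010 × 0.945 = 954
Band 4: 1490 × 0.968 = 1442
Band 5: 1620 × 0.966 = 1565
Band 6: 830 × 0.939 = 779
Band 7: 410 × 0.956 + 1000 × 0.425 = 392 + 425 = 817
Net migration: Band 5 − 102 → 1463
Population now: 0–14=445, 15–29=766, 30–44=954, 45–59=1442, 60–74=1463, 75–89=779, 90+=817
After projecting period 2:
Births: 766 × 0.441 = 338
Band 2: 445 × 0.97 = 432
Band 3: 766 × 0.945 = 724
Band 4: 954 × 0.968 = 923
Band 5: 1442 × 0.966 = 1393
Band 6: 1463 × 0.939 = 1374
Band 7: 779 × 0.956 + 817 × 0.425 = 745 + 347 = 1092
Net migration: Band 5 − 102 → 1291
Population now: 0–14=338, 15–29=432, 30–44=724, 45–59=923, 60–74=1291, 75–89=1374, 90+=1092
Scenario B total after 2 periods: 6174
Difference B − A = 6174 − 6035 = 139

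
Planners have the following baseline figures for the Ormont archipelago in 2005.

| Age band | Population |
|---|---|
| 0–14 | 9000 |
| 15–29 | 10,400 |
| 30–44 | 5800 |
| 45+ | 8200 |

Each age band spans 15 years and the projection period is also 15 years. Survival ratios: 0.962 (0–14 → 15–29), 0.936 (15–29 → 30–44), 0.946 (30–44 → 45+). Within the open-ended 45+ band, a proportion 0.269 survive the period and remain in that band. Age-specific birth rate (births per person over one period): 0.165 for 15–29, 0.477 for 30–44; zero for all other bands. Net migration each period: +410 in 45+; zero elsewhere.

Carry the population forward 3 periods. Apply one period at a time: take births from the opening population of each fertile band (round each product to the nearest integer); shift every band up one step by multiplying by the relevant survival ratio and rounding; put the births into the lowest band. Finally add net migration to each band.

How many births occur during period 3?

Period 1.
Births: 10400 × 0.165 = 1716 ; 5800 × 0.477 = 2767 ⇒ total 4483
15–29: 9000 × 0.962 = 8658
30–44: 10400 × 0.936 = 9734
45+: 5800 × 0.946 + 8200 × 0.269 = 5487 + 2206 = 7693
Net migration: 45+ + 410 → 8103
Population now: 0–14=4483, 15–29=8658, 30–44=9734, 45+=8103
Period 2.
Births: 8658 × 0.165 = 1429 ; 9734 × 0.477 = 4643 ⇒ total 6072
15–29: 4483 × 0.962 = 4313
30–44: 8658 × 0.936 = 8104
45+: 9734 × 0.946 + 8103 × 0.269 = 9208 + 2180 = 11388
Net migration: 45+ + 410 → 11798
Population now: 0–14=6072, 15–29=4313, 30–44=8104, 45+=11798
Period 3.
Births: 4313 × 0.165 = 712 ; 8104 × 0.477 = 3866 ⇒ total 4578
15–29: 6072 × 0.962 = 5841
30–44: 4313 × 0.936 = 4037
45+: 8104 × 0.946 + 11798 × 0.269 = 7666 + 3174 = 10840
Net migration: 45+ + 410 → 11250
Population now: 0–14=4578, 15–29=5841, 30–44=4037, 45+=11250

4578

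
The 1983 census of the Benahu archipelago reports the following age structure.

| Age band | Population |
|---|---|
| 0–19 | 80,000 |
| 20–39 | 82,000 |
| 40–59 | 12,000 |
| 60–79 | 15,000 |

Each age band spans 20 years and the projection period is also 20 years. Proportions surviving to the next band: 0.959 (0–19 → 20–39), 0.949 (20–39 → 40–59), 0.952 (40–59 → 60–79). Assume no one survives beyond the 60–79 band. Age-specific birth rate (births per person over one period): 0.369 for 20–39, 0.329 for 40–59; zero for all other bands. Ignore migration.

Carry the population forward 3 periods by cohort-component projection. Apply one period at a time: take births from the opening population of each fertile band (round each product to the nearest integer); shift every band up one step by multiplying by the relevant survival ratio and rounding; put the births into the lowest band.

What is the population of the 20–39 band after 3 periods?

51702

Numbering the bands 1..4 from youngest to oldest:
After projecting period 1:
Births: 82000 × 0.369 = 30258, 12000 × 0.329 = 3948 → total 34206
Band 2: 80000 × 0.959 = 76720
Band 3: 82000 × 0.949 = 77818
Band 4: 12000 × 0.952 = 11424
Giving 34206 / 76720 / 77818 / 11424.
After projecting period 2:
Births: 76720 × 0.369 = 28310, 77818 × 0.329 = 25602 → total 53912
Band 2: 34206 × 0.959 = 32804
Band 3: 76720 × 0.949 = 72807
Band 4: 77818 × 0.952 = 74083
Giving 53912 / 32804 / 72807 / 74083.
After projecting period 3:
Births: 32804 × 0.369 = 12105, 72807 × 0.329 = 23954 → total 36059
Band 2: 53912 × 0.959 = 51702
Band 3: 32804 × 0.949 = 31131
Band 4: 72807 × 0.952 = 69312
Giving 36059 / 51702 / 31131 / 69312.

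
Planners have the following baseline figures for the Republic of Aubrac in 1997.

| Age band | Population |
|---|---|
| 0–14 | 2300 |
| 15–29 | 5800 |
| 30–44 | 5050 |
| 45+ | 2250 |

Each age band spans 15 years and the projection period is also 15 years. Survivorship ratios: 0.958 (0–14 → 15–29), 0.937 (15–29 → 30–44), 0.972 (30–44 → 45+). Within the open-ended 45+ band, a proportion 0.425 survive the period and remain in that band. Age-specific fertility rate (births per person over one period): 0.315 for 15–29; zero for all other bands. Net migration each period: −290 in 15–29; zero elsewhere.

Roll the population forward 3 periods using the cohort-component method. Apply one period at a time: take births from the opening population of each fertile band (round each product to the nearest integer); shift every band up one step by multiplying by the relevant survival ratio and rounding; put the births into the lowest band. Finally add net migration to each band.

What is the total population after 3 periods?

Period 1.
Births: 5800 × 0.315 = 1827
15–29: 2300 × 0.958 = 2203
30–44: 5800 × 0.937 = 5435
45+: 5050 × 0.972 + 2250 × 0.425 = 4909 + 956 = 5865
Net migration: 15–29 − 290 → 1913
→ [1827, 1913, 5435, 5865]
Period 2.
Births: 1913 × 0.315 = 603
15–29: 1827 × 0.958 = 1750
30–44: 1913 × 0.937 = 1792
45+: 5435 × 0.972 + 5865 × 0.425 = 5283 + 2493 = 7776
Net migration: 15–29 − 290 → 1460
→ [603, 1460, 1792, 7776]
Period 3.
Births: 1460 × 0.315 = 460
15–29: 603 × 0.958 = 578
30–44: 1460 × 0.937 = 1368
45+: 1792 × 0.972 + 7776 × 0.425 = 1742 + 3305 = 5047
Net migration: 15–29 − 290 → 288
→ [460, 288, 1368, 5047]
Total after period 3: 460 + 288 + 1368 + 5047 = 7163

7163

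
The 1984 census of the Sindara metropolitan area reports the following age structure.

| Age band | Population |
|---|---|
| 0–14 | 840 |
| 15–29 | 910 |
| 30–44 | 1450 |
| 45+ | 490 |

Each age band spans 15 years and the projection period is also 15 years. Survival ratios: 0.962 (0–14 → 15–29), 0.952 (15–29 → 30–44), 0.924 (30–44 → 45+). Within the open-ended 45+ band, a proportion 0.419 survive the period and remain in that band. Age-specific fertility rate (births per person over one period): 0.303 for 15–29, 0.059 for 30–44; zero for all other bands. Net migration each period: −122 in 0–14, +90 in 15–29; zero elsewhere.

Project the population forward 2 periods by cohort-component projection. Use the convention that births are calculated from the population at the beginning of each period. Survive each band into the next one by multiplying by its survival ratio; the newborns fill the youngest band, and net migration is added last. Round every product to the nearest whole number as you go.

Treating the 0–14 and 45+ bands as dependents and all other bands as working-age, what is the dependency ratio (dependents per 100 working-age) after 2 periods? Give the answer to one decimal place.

140.1

Call the bands 1 to 4, youngest first.
[period 1]
Births: 910 * 0.303 = 276 ; 1450 * 0.059 = 86 → total 362
Band 2: 840 * 0.962 = 808
Band 3: 910 * 0.952 = 866
Band 4: 1450 * 0.924 + 490 * 0.419 = 1340 + 205 = 1545
Net migration: Band 1 − 122 → 240; Band 2 + 90 → 898
Giving 240 / 898 / 866 / 1545.
[period 2]
Births: 898 * 0.303 = 272 ; 866 * 0.059 = 51 → total 323
Band 2: 240 * 0.962 = 231
Band 3: 898 * 0.952 = 855
Band 4: 866 * 0.924 + 1545 * 0.419 = 800 + 647 = 1447
Net migration: Band 1 − 122 → 201; Band 2 + 90 → 321
Giving 201 / 321 / 855 / 1447.
Dependents (band 0–14 + band 45+) = 201 + 1447 = 1648; working-age = 1176; ratio = 1648/1176 × 100 = 140.1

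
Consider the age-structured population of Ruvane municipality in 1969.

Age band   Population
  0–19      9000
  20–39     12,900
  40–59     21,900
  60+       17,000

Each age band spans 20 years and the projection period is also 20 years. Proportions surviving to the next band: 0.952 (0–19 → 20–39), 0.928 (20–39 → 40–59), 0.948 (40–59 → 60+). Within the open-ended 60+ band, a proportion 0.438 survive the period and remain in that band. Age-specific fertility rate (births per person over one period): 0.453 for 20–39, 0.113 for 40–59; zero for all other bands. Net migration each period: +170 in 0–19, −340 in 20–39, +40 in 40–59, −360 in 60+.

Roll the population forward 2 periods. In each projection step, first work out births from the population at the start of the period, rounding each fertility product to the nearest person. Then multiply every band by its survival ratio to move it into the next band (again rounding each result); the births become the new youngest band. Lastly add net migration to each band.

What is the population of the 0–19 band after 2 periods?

5254

Call the groups 1 to 4, youngest first.
Period 1.
Births: 12900 * 0.453 = 5844 ; 21900 * 0.113 = 2475 ⇒ total 8319
Group 2: 9000 * 0.952 = 8568
Group 3: 12900 * 0.928 = 11971
Group 4: 21900 * 0.948 + 17000 * 0.438 = 20761 + 7446 = 28207
Net migration: Group 1 + 170 → 8489; Group 2 − 340 → 8228; Group 3 + 40 → 12011; Group 4 − 360 → 27847
→ [8489, 8228, 12011, 27847]
Period 2.
Births: 8228 * 0.453 = 3727 ; 12011 * 0.113 = 1357 ⇒ total 5084
Group 2: 8489 * 0.952 = 8082
Group 3: 8228 * 0.928 = 7636
Group 4: 12011 * 0.948 + 27847 * 0.438 = 11386 + 12197 = 23583
Net migration: Group 1 + 170 → 5254; Group 2 − 340 → 7742; Group 3 + 40 → 7676; Group 4 − 360 → 23223
→ [5254, 7742, 7676, 23223]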